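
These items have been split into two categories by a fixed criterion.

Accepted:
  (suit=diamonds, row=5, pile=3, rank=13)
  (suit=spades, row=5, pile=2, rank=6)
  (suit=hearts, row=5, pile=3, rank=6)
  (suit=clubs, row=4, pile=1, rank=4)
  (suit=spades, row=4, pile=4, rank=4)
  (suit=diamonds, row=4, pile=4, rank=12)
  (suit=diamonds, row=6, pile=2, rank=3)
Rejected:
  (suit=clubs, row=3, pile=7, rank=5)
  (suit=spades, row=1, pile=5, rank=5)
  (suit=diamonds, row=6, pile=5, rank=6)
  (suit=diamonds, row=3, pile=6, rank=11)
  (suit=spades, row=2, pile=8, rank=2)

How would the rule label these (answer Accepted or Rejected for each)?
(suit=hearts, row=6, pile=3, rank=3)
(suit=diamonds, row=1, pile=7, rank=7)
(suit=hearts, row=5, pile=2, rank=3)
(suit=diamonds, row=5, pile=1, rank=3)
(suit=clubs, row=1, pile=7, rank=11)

All 'Accepted' examples share one property — pile ≤ 4 — and every 'Rejected' example lacks it.

Accepted, Rejected, Accepted, Accepted, Rejected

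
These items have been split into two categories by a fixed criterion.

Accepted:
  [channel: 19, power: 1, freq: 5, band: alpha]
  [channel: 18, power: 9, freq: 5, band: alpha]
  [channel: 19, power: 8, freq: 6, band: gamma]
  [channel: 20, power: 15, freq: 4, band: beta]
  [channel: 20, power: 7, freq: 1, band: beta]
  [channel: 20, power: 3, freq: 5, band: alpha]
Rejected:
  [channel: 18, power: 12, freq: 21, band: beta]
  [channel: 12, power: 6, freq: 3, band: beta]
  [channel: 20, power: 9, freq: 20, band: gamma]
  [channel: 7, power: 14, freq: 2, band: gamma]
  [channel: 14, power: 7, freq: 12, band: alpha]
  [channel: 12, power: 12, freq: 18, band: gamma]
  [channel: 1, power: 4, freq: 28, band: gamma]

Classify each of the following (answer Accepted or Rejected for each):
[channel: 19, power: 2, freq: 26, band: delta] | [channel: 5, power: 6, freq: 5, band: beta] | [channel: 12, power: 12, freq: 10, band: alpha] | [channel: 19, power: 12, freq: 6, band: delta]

A rule that fits every label: freq ≤ 6 AND channel ≥ 14 — true of each 'Accepted' example, false of each 'Rejected' one.
Rejected: [channel: 19, power: 2, freq: 26, band: delta], since freq = 26, channel = 19. Rejected: [channel: 5, power: 6, freq: 5, band: beta], since freq = 5, channel = 5. Rejected: [channel: 12, power: 12, freq: 10, band: alpha], since freq = 10, channel = 12. Accepted: [channel: 19, power: 12, freq: 6, band: delta], since freq = 6, channel = 19.

Rejected, Rejected, Rejected, Accepted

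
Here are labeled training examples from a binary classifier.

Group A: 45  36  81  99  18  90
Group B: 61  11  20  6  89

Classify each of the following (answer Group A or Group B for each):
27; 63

All 'Group A' examples share one property — multiple of 9 — and every 'Group B' example lacks it.
27: 27 = 9·3, passes → Group A.
63: 63 = 9·7, passes → Group A.

Group A, Group A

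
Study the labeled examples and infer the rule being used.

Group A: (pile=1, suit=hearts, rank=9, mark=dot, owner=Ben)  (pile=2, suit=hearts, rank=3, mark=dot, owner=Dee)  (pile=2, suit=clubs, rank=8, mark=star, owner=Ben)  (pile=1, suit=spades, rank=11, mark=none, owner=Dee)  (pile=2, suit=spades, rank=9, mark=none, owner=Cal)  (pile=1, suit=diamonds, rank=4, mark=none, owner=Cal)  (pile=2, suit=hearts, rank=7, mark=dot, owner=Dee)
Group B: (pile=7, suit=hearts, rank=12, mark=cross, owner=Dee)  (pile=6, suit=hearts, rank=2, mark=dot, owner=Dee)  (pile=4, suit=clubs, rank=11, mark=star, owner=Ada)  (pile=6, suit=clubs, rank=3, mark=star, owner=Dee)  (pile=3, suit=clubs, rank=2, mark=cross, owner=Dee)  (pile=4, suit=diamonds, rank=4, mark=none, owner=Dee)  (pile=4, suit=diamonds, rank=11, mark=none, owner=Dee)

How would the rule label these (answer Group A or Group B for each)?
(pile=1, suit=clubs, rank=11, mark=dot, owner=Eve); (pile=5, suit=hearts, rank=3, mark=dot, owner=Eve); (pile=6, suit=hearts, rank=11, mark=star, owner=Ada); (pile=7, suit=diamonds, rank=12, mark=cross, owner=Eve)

Group A, Group B, Group B, Group B

The classifier is using: pile ≤ 2.
(pile=1, suit=clubs, rank=11, mark=dot, owner=Eve) — pile = 1, hence Group A.
(pile=5, suit=hearts, rank=3, mark=dot, owner=Eve) — pile = 5, hence Group B.
(pile=6, suit=hearts, rank=11, mark=star, owner=Ada) — pile = 6, hence Group B.
(pile=7, suit=diamonds, rank=12, mark=cross, owner=Eve) — pile = 7, hence Group B.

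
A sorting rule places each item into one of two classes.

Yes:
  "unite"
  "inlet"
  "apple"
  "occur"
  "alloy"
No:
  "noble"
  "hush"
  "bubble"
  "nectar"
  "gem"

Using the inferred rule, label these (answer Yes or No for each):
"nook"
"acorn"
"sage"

No, Yes, No

'Yes' ⟺ starts with a vowel.
No: "nook", since starts with 'n'.
Yes: "acorn", since starts with 'a'.
No: "sage", since starts with 's'.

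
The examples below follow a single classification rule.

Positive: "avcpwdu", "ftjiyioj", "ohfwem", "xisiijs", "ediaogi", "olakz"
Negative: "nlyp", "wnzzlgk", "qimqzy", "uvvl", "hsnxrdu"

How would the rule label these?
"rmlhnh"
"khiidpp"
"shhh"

Negative, Positive, Negative

The common property of the 'Positive' items is: has ≥ 2 vowels. No 'Negative' item has it.
"rmlhnh" — 0 vowels, hence Negative.
"khiidpp" — 2 vowels, hence Positive.
"shhh" — 0 vowels, hence Negative.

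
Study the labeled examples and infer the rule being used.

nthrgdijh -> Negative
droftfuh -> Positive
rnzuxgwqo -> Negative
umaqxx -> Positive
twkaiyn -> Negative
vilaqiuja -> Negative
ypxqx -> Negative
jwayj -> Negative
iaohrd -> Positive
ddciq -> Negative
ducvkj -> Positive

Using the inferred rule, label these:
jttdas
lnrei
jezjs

Every 'Positive' example satisfies: even length. None of the 'Negative' examples do.
jttdas → length 6 → Positive.
lnrei → length 5 → Negative.
jezjs → length 5 → Negative.

Positive, Negative, Negative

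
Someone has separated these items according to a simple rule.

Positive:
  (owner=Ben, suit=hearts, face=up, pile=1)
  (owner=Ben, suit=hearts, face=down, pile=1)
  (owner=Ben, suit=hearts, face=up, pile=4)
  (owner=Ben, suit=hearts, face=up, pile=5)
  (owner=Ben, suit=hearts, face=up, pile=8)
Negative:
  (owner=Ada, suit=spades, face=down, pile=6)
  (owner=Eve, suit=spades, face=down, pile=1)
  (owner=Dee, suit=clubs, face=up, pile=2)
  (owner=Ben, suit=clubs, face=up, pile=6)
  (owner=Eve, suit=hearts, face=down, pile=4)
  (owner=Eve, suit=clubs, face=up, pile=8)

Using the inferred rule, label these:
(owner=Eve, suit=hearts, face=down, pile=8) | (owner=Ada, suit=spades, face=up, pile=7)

The rule appears to be: owner is Ben AND suit is hearts.
Negative: (owner=Eve, suit=hearts, face=down, pile=8), since owner is Eve, suit is hearts.
Negative: (owner=Ada, suit=spades, face=up, pile=7), since owner is Ada, suit is spades.

Negative, Negative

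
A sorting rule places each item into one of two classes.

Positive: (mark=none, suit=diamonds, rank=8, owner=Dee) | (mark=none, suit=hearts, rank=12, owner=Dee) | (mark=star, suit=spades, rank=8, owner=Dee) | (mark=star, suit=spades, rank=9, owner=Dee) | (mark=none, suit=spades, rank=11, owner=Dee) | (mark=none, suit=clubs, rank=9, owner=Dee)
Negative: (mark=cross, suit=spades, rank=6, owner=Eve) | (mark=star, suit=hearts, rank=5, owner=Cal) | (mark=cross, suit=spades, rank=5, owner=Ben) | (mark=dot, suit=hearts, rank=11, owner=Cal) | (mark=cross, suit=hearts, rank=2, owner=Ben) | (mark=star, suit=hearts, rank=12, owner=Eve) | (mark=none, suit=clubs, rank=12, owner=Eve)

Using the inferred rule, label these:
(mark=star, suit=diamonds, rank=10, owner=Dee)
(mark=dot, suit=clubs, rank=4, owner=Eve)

Positive, Negative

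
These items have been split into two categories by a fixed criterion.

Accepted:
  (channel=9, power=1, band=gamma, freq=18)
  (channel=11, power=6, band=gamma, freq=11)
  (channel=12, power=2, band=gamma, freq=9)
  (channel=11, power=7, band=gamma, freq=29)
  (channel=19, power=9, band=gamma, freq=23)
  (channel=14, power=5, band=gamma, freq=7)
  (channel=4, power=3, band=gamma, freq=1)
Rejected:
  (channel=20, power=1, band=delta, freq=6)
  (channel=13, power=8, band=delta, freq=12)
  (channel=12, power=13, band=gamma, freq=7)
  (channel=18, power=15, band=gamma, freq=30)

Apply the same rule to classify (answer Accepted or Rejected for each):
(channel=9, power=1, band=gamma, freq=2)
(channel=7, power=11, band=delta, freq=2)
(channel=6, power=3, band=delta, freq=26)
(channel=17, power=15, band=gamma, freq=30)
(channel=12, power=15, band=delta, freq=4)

Accepted, Rejected, Rejected, Rejected, Rejected

'Accepted' ⟺ band is gamma AND power ≤ 9.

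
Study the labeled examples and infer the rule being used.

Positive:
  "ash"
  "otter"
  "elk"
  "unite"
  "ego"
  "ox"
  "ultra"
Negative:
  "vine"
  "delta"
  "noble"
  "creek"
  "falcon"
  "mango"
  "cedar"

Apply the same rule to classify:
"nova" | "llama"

Negative, Negative

A rule that fits every label: starts with a vowel — true of each 'Positive' example, false of each 'Negative' one.
"nova": starts with 'n' — does not satisfy this, so Negative. "llama": starts with 'l' — does not satisfy this, so Negative.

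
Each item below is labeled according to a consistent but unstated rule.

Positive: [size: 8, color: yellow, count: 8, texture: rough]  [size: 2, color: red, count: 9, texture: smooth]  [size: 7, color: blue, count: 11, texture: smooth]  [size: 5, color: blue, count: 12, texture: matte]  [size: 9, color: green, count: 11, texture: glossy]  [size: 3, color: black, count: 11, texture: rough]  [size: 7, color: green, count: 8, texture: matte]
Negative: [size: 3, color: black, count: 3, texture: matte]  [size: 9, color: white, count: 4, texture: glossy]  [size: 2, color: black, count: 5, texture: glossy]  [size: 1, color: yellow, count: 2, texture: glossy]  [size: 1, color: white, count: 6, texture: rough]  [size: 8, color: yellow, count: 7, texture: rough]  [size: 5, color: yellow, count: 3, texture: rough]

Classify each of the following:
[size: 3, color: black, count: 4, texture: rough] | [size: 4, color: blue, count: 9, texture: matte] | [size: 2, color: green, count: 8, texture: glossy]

Negative, Positive, Positive

The simplest hypothesis consistent with all the labels is: count ≥ 8.
[size: 3, color: black, count: 4, texture: rough]: count = 4, lacks this property → Negative.
[size: 4, color: blue, count: 9, texture: matte]: count = 9, qualifies → Positive.
[size: 2, color: green, count: 8, texture: glossy]: count = 8, qualifies → Positive.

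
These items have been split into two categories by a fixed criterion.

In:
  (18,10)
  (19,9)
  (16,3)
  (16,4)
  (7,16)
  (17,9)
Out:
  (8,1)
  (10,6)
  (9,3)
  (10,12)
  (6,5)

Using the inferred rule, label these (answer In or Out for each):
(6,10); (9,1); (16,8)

Out, Out, In

The classifier is using: max ≥ 16.
(6,10) → max 10 → Out. (9,1) → max 9 → Out. (16,8) → max 16 → In.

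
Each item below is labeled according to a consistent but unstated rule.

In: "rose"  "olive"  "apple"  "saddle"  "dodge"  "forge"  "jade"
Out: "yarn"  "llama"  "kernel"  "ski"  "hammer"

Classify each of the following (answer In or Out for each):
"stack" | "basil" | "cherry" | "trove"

Out, Out, Out, In

One predicate separates the groups cleanly: ends with 'e'.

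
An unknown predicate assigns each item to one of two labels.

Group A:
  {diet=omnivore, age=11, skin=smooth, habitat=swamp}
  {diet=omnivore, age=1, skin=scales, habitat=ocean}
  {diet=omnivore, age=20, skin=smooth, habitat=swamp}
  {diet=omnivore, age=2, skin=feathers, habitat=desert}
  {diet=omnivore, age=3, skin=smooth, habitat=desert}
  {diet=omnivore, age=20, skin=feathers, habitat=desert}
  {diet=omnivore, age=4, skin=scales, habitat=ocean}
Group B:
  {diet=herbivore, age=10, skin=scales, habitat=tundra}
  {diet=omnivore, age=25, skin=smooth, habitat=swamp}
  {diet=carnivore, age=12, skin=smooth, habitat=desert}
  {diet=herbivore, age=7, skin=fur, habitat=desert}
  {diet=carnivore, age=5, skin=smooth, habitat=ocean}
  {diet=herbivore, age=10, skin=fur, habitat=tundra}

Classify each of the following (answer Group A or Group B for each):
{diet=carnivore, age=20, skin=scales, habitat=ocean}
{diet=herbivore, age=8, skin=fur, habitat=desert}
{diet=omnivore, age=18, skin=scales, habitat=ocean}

Group B, Group B, Group A

'Group A' ⟺ diet is omnivore AND age ≤ 20.
{diet=carnivore, age=20, skin=scales, habitat=ocean} → diet is carnivore, age = 20 → Group B. {diet=herbivore, age=8, skin=fur, habitat=desert} → diet is herbivore, age = 8 → Group B. {diet=omnivore, age=18, skin=scales, habitat=ocean} → diet is omnivore, age = 18 → Group A.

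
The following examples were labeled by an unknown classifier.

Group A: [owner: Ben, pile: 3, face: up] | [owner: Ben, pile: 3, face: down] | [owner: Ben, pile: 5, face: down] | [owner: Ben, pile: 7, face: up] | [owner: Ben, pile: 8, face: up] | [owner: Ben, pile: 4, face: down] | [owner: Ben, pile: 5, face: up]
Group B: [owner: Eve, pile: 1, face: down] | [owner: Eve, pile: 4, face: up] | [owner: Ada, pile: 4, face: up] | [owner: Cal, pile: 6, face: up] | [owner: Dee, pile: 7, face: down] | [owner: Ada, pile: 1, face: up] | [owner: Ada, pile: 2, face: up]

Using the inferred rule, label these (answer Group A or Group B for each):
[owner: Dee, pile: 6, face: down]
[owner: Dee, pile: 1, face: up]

Group B, Group B

Looking at the examples, the only property every 'Group A' case has and every 'Group B' case lacks is: owner is Ben.
[owner: Dee, pile: 6, face: down] — owner is Dee, hence Group B. [owner: Dee, pile: 1, face: up] — owner is Dee, hence Group B.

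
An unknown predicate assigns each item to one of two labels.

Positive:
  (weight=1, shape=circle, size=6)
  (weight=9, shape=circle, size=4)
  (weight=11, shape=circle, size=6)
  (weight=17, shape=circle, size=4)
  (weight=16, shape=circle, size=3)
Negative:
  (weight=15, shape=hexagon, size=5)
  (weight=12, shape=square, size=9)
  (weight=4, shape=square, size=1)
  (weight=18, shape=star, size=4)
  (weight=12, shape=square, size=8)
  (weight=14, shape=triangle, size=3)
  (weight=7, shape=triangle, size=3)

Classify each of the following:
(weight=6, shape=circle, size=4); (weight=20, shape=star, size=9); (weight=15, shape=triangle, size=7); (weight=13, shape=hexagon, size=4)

Positive, Negative, Negative, Negative

Looking at the examples, the only property every 'Positive' case has and every 'Negative' case lacks is: shape is circle.
Positive: (weight=6, shape=circle, size=4), since shape is circle. Negative: (weight=20, shape=star, size=9), since shape is star. Negative: (weight=15, shape=triangle, size=7), since shape is triangle. Negative: (weight=13, shape=hexagon, size=4), since shape is hexagon.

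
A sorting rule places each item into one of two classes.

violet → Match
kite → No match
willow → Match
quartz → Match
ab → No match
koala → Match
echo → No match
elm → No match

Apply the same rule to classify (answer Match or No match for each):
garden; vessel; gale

Match, Match, No match

Every 'Match' example satisfies: length ≥ 5. None of the 'No match' examples do.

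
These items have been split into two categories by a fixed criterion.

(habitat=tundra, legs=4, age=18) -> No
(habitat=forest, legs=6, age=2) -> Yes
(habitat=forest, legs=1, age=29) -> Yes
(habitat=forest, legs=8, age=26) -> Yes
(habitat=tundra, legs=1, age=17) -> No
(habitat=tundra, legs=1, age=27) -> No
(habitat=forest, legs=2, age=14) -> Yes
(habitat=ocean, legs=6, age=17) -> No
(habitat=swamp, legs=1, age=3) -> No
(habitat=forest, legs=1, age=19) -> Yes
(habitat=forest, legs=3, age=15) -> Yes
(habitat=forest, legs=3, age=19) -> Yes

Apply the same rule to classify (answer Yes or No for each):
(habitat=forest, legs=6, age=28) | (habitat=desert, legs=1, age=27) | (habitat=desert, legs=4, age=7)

Yes, No, No

All 'Yes' examples share one property — habitat is forest — and every 'No' example lacks it.
(habitat=forest, legs=6, age=28): Yes (habitat is forest).
(habitat=desert, legs=1, age=27): No (habitat is desert).
(habitat=desert, legs=4, age=7): No (habitat is desert).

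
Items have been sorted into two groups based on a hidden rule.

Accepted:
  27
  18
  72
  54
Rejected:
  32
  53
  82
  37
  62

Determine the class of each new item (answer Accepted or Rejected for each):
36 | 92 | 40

Accepted, Rejected, Rejected

A rule that fits every label: multiple of 3 — true of each 'Accepted' example, false of each 'Rejected' one.
Accepted: 36, since 36 = 3·12.
Rejected: 92, since 92 = 3·30 + 2.
Rejected: 40, since 40 = 3·13 + 1.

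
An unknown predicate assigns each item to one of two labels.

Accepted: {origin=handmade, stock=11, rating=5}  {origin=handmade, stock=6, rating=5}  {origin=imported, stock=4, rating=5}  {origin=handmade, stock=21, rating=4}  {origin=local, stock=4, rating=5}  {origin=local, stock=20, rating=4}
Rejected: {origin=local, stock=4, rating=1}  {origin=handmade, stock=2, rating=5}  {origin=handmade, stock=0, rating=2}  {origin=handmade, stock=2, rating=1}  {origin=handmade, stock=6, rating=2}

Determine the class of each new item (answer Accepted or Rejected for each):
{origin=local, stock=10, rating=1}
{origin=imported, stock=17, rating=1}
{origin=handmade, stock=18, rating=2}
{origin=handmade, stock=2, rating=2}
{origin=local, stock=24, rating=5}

Rejected, Rejected, Rejected, Rejected, Accepted

The simplest hypothesis consistent with all the labels is: stock ≥ 4 AND rating ≥ 4.
{origin=local, stock=10, rating=1} → stock = 10, rating = 1 → Rejected.
{origin=imported, stock=17, rating=1} → stock = 17, rating = 1 → Rejected.
{origin=handmade, stock=18, rating=2} → stock = 18, rating = 2 → Rejected.
{origin=handmade, stock=2, rating=2} → stock = 2, rating = 2 → Rejected.
{origin=local, stock=24, rating=5} → stock = 24, rating = 5 → Accepted.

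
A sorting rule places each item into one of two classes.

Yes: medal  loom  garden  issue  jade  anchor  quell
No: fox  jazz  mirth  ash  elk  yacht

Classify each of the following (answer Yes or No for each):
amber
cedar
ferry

Every 'Yes' example satisfies: has ≥ 2 vowels. None of the 'No' examples do.
amber — 2 vowels, hence Yes.
cedar — 2 vowels, hence Yes.
ferry — 1 vowel, hence No.

Yes, Yes, No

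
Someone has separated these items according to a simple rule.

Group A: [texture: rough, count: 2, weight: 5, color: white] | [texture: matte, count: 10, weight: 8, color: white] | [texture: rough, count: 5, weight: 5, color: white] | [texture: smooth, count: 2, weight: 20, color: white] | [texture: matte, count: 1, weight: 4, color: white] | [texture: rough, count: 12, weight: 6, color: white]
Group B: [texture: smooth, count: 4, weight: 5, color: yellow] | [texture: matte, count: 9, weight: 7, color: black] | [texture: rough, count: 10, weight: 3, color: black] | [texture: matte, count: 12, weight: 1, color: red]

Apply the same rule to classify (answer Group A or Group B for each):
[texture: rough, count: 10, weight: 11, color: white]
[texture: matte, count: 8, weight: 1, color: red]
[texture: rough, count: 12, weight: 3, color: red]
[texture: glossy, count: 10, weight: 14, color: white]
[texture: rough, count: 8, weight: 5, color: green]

Checking candidate rules against both groups, what survives is: color is white.

Group A, Group B, Group B, Group A, Group B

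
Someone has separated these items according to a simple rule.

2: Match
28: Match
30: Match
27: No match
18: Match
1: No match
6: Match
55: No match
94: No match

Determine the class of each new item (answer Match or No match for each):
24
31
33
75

Match, No match, No match, No match

Every 'Match' example satisfies: even AND at most 30. None of the 'No match' examples do.
Match: 24, since 24 is even, 24 ≤ 30.
No match: 31, since 31 is odd, 31 > 30.
No match: 33, since 33 is odd, 33 > 30.
No match: 75, since 75 is odd, 75 > 30.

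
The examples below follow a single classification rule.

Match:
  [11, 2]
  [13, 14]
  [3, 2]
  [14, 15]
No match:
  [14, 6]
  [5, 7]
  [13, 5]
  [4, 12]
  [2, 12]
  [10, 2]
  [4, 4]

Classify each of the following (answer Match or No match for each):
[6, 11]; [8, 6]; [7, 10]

Match, No match, Match

Checking candidate rules against both groups, what survives is: sum is odd.
[6, 11]: 6+11 = 17 — checks out, so Match.
[8, 6]: 8+6 = 14 — does not satisfy this, so No match.
[7, 10]: 7+10 = 17 — checks out, so Match.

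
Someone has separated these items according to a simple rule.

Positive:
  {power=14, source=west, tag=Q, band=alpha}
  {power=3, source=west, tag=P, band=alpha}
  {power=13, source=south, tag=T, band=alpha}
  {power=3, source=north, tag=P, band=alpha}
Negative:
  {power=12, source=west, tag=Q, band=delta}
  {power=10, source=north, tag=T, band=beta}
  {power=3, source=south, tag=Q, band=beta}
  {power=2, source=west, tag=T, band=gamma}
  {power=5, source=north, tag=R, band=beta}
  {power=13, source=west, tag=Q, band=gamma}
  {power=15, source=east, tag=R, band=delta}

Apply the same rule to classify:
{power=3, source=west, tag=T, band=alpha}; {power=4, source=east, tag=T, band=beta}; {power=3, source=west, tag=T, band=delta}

The simplest hypothesis consistent with all the labels is: band is alpha.
{power=3, source=west, tag=T, band=alpha} — band is alpha, hence Positive. {power=4, source=east, tag=T, band=beta} — band is beta, hence Negative. {power=3, source=west, tag=T, band=delta} — band is delta, hence Negative.

Positive, Negative, Negative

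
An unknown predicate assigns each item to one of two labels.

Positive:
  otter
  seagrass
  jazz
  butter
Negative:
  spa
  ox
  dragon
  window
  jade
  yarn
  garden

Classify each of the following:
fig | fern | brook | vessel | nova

A rule that fits every label: has a double letter — true of each 'Positive' example, false of each 'Negative' one.
fig: Negative (no doubled letter). fern: Negative (no doubled letter). brook: Positive ('oo' doubled). vessel: Positive ('ss' doubled). nova: Negative (no doubled letter).

Negative, Negative, Positive, Positive, Negative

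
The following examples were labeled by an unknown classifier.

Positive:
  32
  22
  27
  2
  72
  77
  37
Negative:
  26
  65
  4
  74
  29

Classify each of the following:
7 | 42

Rule: ≡ 2 (mod 5). This holds for each 'Positive' example and fails for each 'Negative' one.
7: 7 mod 5 = 2 — fits, so Positive. 42: 42 mod 5 = 2 — fits, so Positive.

Positive, Positive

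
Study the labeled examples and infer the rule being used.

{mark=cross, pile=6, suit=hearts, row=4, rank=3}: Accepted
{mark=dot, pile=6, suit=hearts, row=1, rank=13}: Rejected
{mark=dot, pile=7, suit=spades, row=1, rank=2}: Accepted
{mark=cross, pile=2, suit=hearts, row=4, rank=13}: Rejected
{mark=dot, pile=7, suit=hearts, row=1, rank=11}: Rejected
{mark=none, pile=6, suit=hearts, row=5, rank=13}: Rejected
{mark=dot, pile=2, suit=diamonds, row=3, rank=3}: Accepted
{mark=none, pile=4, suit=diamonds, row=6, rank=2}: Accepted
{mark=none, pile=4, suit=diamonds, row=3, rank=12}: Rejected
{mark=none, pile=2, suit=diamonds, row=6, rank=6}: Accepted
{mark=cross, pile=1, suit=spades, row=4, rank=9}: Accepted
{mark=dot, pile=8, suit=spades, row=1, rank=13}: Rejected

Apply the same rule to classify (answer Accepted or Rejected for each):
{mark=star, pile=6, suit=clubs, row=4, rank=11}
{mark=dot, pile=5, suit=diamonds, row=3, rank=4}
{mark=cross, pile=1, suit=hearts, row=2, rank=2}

Rejected, Accepted, Accepted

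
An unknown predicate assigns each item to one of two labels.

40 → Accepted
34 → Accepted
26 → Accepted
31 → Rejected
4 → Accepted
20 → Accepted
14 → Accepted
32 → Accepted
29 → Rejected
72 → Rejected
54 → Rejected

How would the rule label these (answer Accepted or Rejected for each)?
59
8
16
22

The common property of the 'Accepted' items is: even AND at most 40. No 'Rejected' item has it.
59: Rejected (59 is odd, 59 > 40).
8: Accepted (8 is even, 8 ≤ 40).
16: Accepted (16 is even, 16 ≤ 40).
22: Accepted (22 is even, 22 ≤ 40).

Rejected, Accepted, Accepted, Accepted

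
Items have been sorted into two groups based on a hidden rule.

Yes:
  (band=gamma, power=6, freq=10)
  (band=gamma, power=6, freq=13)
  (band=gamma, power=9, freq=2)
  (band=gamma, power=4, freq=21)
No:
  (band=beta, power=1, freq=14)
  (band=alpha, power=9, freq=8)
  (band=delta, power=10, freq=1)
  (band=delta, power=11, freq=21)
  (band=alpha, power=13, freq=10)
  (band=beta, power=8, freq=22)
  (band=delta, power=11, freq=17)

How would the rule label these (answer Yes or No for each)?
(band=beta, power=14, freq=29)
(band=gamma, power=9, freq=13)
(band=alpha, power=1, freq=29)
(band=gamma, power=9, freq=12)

No, Yes, No, Yes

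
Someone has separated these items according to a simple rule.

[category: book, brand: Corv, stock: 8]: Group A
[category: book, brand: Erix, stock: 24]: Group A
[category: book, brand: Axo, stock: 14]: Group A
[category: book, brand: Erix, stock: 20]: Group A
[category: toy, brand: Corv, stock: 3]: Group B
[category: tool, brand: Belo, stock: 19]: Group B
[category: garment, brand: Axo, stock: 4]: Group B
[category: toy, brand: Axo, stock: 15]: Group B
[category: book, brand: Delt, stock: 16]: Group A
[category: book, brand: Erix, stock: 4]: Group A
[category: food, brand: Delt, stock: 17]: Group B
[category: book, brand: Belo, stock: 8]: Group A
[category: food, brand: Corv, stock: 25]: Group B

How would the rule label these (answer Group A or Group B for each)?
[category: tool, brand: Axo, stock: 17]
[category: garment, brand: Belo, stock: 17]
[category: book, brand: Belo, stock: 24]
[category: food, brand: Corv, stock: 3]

The rule appears to be: category is book.
[category: tool, brand: Axo, stock: 17]: Group B (category is tool).
[category: garment, brand: Belo, stock: 17]: Group B (category is garment).
[category: book, brand: Belo, stock: 24]: Group A (category is book).
[category: food, brand: Corv, stock: 3]: Group B (category is food).

Group B, Group B, Group A, Group B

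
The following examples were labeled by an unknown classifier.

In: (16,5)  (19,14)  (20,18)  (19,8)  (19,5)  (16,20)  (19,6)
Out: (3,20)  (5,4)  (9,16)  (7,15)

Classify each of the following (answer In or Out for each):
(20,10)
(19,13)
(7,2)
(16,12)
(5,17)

The rule appears to be: first ≥ 14.

In, In, Out, In, Out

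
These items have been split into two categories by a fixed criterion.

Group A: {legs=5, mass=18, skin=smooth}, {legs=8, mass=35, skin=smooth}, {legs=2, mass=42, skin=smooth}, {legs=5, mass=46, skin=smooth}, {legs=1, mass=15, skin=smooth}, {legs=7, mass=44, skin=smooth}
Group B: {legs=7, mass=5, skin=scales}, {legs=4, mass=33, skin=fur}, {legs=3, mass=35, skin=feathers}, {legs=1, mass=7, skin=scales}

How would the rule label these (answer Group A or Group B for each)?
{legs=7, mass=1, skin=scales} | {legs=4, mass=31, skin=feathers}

All 'Group A' examples share one property — skin is smooth — and every 'Group B' example lacks it.
{legs=7, mass=1, skin=scales} → skin is scales → Group B.
{legs=4, mass=31, skin=feathers} → skin is feathers → Group B.

Group B, Group B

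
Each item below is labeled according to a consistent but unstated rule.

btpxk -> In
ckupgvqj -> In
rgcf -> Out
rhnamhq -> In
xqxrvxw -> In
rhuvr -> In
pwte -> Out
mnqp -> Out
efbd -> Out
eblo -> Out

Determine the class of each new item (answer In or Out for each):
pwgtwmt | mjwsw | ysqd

In, In, Out

The classifier is using: length ≥ 5.
pwgtwmt: In (length 7).
mjwsw: In (length 5).
ysqd: Out (length 4).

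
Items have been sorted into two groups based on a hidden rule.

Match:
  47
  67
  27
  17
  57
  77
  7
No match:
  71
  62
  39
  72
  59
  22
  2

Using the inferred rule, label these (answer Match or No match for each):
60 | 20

No match, No match

Comparing the two groups points to one rule — ends in digit 7.
No match: 60, since last digit 0. No match: 20, since last digit 0.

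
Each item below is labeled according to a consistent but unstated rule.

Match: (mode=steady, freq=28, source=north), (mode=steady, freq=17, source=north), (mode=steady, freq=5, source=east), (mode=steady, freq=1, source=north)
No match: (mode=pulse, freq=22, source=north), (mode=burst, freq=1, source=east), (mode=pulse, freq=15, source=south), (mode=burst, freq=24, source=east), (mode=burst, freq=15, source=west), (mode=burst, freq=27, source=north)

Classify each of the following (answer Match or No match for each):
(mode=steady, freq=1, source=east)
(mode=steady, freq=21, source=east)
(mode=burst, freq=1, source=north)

A rule that fits every label: mode is steady — true of each 'Match' example, false of each 'No match' one.

Match, Match, No match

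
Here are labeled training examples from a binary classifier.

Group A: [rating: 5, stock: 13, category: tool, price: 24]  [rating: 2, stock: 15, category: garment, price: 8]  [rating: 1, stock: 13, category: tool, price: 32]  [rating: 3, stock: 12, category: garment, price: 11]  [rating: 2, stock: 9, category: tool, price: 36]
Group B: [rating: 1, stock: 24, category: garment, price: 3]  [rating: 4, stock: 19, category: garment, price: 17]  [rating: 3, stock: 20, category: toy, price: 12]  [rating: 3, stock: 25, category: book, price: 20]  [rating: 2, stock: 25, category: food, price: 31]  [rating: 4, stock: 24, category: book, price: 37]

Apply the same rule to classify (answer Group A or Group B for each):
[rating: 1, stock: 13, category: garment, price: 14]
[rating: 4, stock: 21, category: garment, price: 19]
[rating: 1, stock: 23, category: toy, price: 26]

The simplest hypothesis consistent with all the labels is: stock ≤ 15.
[rating: 1, stock: 13, category: garment, price: 14] — stock = 13, hence Group A.
[rating: 4, stock: 21, category: garment, price: 19] — stock = 21, hence Group B.
[rating: 1, stock: 23, category: toy, price: 26] — stock = 23, hence Group B.

Group A, Group B, Group B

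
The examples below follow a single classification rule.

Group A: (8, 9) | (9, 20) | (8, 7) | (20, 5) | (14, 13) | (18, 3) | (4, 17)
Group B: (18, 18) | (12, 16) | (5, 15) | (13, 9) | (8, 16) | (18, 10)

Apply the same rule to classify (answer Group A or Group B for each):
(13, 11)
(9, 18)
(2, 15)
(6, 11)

The pattern is that an item is 'Group A' exactly when: sum is odd.

Group B, Group A, Group A, Group A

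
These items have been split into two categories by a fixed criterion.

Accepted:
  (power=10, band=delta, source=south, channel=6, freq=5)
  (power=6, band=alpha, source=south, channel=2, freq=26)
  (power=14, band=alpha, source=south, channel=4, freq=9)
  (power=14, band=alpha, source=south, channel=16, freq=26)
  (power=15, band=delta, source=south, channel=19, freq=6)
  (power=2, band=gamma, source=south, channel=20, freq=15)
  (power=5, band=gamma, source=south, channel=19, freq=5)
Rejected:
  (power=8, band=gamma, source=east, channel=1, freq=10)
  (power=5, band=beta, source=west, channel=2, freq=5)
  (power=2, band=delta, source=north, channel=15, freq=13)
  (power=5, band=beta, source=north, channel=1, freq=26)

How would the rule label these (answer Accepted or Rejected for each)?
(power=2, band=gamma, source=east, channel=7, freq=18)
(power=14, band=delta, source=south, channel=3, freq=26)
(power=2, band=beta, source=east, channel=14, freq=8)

The common property of the 'Accepted' items is: source is south. No 'Rejected' item has it.

Rejected, Accepted, Rejected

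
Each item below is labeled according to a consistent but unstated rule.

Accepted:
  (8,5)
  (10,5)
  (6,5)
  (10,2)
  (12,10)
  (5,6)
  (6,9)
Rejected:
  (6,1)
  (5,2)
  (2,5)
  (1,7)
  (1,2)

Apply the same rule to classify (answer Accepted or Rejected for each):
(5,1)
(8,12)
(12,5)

The common property of the 'Accepted' items is: sum ≥ 11. No 'Rejected' item has it.
(5,1) — 5+1 = 6, hence Rejected.
(8,12) — 8+12 = 20, hence Accepted.
(12,5) — 12+5 = 17, hence Accepted.

Rejected, Accepted, Accepted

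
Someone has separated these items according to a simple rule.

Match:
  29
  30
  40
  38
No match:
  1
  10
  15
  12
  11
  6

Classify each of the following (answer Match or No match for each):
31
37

Match, Match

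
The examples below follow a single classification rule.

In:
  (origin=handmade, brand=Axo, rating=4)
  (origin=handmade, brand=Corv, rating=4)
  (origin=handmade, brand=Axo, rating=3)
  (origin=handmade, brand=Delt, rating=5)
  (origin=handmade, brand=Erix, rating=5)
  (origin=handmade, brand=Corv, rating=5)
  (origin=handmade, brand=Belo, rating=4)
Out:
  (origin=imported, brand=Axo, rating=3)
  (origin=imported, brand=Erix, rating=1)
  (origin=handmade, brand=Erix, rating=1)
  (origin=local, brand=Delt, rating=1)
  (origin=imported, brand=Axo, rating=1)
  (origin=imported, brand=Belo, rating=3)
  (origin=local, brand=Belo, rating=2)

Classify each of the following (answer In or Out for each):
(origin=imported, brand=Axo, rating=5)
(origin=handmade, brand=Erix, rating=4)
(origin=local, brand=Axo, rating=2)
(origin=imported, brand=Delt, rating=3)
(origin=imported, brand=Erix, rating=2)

The common property of the 'In' items is: origin is handmade AND rating ≥ 2. No 'Out' item has it.

Out, In, Out, Out, Out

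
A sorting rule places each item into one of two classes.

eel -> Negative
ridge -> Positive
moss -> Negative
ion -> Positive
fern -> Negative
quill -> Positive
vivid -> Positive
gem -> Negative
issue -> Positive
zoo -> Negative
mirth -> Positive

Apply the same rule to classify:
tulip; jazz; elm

Positive, Negative, Negative

A rule that fits every label: contains 'i' — true of each 'Positive' example, false of each 'Negative' one.
tulip: has 'i' — meets the rule, so Positive. jazz: no 'i' — does not pass, so Negative. elm: no 'i' — does not pass, so Negative.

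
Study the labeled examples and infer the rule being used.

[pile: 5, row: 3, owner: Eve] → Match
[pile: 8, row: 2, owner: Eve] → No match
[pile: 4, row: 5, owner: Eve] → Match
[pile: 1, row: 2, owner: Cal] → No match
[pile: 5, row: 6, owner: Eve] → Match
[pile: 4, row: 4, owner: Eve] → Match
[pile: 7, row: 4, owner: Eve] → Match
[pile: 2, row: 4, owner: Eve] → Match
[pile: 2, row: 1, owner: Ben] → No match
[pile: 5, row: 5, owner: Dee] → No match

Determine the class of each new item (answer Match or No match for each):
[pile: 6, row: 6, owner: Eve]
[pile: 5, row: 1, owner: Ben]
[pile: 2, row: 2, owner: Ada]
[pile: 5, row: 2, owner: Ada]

The pattern is that an item is 'Match' exactly when: owner is Eve AND row ≥ 3.

Match, No match, No match, No match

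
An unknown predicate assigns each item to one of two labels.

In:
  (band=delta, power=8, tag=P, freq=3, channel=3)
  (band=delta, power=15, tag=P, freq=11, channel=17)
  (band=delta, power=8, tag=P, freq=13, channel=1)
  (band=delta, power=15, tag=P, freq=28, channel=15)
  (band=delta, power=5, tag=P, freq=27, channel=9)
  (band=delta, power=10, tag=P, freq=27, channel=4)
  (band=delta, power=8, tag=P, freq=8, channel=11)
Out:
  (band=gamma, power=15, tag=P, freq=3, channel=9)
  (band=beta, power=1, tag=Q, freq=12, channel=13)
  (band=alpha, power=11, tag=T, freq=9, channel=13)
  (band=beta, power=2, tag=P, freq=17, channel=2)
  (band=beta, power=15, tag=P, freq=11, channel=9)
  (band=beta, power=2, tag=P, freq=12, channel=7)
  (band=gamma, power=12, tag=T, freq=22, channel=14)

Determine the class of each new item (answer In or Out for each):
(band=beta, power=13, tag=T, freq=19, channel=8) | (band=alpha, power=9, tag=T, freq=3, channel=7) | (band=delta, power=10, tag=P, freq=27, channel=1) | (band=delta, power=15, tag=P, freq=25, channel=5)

Out, Out, In, In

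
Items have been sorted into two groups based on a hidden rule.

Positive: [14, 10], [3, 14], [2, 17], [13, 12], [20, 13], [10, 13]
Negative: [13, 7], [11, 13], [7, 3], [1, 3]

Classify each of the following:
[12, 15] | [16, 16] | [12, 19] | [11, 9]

Positive, Positive, Positive, Negative

Checking candidate rules against both groups, what survives is: product is even.
[12, 15] — 12·15 = 180, hence Positive. [16, 16] — 16·16 = 256, hence Positive. [12, 19] — 12·19 = 228, hence Positive. [11, 9] — 11·9 = 99, hence Negative.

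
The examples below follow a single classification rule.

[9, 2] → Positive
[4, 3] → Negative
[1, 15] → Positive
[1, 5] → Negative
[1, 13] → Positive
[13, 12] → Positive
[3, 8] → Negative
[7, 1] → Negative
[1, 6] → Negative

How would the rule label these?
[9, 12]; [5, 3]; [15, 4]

The common property of the 'Positive' items is: max ≥ 9. No 'Negative' item has it.

Positive, Negative, Positive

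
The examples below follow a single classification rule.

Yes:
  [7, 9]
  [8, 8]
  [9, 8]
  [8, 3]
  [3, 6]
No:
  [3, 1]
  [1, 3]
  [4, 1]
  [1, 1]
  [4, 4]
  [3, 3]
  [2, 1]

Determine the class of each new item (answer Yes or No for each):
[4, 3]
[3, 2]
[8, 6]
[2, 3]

A rule that fits every label: sum ≥ 9 — true of each 'Yes' example, false of each 'No' one.
[4, 3]: 4+3 = 7, does not pass → No. [3, 2]: 3+2 = 5, does not pass → No. [8, 6]: 8+6 = 14, passes → Yes. [2, 3]: 2+3 = 5, does not pass → No.

No, No, Yes, No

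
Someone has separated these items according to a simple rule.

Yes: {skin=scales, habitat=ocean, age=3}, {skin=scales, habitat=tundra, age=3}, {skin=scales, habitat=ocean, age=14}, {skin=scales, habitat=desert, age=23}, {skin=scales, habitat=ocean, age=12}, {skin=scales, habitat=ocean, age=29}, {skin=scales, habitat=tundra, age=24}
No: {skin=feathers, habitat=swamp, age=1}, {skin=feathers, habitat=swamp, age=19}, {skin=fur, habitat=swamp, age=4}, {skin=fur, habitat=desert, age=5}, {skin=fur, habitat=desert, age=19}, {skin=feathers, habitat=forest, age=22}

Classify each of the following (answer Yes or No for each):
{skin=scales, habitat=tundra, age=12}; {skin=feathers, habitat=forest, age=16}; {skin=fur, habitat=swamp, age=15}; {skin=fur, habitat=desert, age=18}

'Yes' ⟺ skin is scales.
{skin=scales, habitat=tundra, age=12}: Yes (skin is scales).
{skin=feathers, habitat=forest, age=16}: No (skin is feathers).
{skin=fur, habitat=swamp, age=15}: No (skin is fur).
{skin=fur, habitat=desert, age=18}: No (skin is fur).

Yes, No, No, No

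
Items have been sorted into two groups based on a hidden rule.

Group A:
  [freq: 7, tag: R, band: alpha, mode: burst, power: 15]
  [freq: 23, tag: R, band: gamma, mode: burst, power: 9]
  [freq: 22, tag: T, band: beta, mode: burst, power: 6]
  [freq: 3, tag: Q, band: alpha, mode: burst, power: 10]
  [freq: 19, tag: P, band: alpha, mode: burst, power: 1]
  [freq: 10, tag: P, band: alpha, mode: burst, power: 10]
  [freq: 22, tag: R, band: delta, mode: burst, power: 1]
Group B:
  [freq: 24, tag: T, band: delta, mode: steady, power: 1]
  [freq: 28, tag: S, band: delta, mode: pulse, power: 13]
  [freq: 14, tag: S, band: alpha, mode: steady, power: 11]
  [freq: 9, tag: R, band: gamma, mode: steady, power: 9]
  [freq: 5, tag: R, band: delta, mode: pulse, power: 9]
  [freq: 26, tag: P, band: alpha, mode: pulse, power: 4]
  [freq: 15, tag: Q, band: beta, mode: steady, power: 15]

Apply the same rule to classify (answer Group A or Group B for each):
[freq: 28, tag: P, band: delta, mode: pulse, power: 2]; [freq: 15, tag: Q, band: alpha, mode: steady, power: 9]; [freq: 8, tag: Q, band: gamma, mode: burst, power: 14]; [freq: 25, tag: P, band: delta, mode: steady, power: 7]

All 'Group A' examples share one property — mode is burst — and every 'Group B' example lacks it.
[freq: 28, tag: P, band: delta, mode: pulse, power: 2] — mode is pulse, hence Group B.
[freq: 15, tag: Q, band: alpha, mode: steady, power: 9] — mode is steady, hence Group B.
[freq: 8, tag: Q, band: gamma, mode: burst, power: 14] — mode is burst, hence Group A.
[freq: 25, tag: P, band: delta, mode: steady, power: 7] — mode is steady, hence Group B.

Group B, Group B, Group A, Group B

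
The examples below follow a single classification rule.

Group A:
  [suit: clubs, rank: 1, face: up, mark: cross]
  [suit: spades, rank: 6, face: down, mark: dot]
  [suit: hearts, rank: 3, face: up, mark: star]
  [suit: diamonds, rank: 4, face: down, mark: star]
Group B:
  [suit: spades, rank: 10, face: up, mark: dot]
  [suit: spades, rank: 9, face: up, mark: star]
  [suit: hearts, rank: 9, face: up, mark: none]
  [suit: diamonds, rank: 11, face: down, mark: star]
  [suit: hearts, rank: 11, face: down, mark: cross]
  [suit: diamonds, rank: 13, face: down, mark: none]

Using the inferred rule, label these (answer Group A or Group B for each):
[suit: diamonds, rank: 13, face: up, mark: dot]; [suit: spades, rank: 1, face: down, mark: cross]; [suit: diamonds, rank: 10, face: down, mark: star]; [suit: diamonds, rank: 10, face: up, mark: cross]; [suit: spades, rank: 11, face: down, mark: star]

'Group A' ⟺ rank ≤ 6.
[suit: diamonds, rank: 13, face: up, mark: dot] — rank = 13, hence Group B.
[suit: spades, rank: 1, face: down, mark: cross] — rank = 1, hence Group A.
[suit: diamonds, rank: 10, face: down, mark: star] — rank = 10, hence Group B.
[suit: diamonds, rank: 10, face: up, mark: cross] — rank = 10, hence Group B.
[suit: spades, rank: 11, face: down, mark: star] — rank = 11, hence Group B.

Group B, Group A, Group B, Group B, Group B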